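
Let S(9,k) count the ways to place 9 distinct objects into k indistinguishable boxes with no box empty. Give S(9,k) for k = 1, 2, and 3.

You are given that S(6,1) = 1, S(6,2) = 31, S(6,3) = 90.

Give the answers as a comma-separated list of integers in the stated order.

1, 255, 3025

r7: T_7,1=1×1+0=1; T_7,2=2×31+1=63; T_7,3=3×90+31=301
r8: T_8,1=1×1+0=1; T_8,2=2×63+1=127; T_8,3=3×301+63=966
r9: T_9,1=1×1+0=1; T_9,2=2×127+1=255; T_9,3=3×966+127=3025
Read S(9,1) = 1, S(9,2) = 255, S(9,3) = 3025.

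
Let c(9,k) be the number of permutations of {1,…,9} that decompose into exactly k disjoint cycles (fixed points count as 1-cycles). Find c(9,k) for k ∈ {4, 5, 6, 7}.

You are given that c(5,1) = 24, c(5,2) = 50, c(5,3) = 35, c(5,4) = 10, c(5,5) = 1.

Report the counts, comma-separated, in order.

r6: T_6,1=5×24+0=120; T_6,2=5×50+24=274; T_6,3=5×35+50=225; T_6,4=5×10+35=85; T_6,5=5×1+10=15; T_6,6=5×0+1=1
r7: T_7,2=6×274+120=1764; T_7,3=6×225+274=1624; T_7,4=6×85+225=735; T_7,5=6×15+85=175; T_7,6=6×1+15=21; T_7,7=6×0+1=1
r8: T_8,3=7×1624+1764=13132; T_8,4=7×735+1624=6769; T_8,5=7×175+735=1960; T_8,6=7×21+175=322; T_8,7=7×1+21=28
r9: T_9,4=8×6769+13132=67284; T_9,5=8×1960+6769=22449; T_9,6=8×322+1960=4536; T_9,7=8×28+322=546
Read c(9,4) = 67284, c(9,5) = 22449, c(9,6) = 4536, c(9,7) = 546.

67284, 22449, 4536, 546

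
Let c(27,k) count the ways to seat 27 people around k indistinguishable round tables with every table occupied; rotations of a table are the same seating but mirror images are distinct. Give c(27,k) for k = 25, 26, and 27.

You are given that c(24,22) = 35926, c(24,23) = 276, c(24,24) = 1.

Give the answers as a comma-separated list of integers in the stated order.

r25: T_25,23=24×276+35926=42550; T_25,24=24×1+276=300; T_25,25=24×0+1=1
r26: T_26,24=25×300+42550=50050; T_26,25=25×1+300=325; T_26,26=25×0+1=1
r27: T_27,25=26×325+50050=58500; T_27,26=26×1+325=351; T_27,27=26×0+1=1
Read c(27,25) = 58500, c(27,26) = 351, c(27,27) = 1.

58500, 351, 1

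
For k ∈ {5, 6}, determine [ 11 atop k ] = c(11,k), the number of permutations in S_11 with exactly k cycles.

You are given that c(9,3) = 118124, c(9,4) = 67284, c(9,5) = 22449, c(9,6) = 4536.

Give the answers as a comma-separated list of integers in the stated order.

[10] T[10,4]:9*67284+118124=723680 · T[10,5]:9*22449+67284=269325 · T[10,6]:9*4536+22449=63273
[11] T[11,5]:10*269325+723680=3416930 · T[11,6]:10*63273+269325=902055
Read c(11,5) = 3416930, c(11,6) = 902055.

3416930, 902055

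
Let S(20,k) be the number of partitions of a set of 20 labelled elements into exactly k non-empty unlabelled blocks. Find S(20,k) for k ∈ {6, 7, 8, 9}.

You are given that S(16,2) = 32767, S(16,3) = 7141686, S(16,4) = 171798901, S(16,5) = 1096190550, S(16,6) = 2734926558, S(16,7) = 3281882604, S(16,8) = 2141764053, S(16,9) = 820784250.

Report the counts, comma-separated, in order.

4306078895384, 11143554045652, 15170932662679, 12011282644725

row 17: T[17][3]=3·7141686+32767=21457825  T[17][4]=4·171798901+7141686=694337290  T[17][5]=5·1096190550+171798901=5652751651  T[17][6]=6·2734926558+1096190550=17505749898  T[17][7]=7·3281882604+2734926558=25708104786  T[17][8]=8·2141764053+3281882604=20415995028  T[17][9]=9·820784250+2141764053=9528822303
row 18: T[18][4]=4·694337290+21457825=2798806985  T[18][5]=5·5652751651+694337290=28958095545  T[18][6]=6·17505749898+5652751651=110687251039  T[18][7]=7·25708104786+17505749898=197462483400  T[18][8]=8·20415995028+25708104786=189036065010  T[18][9]=9·9528822303+20415995028=106175395755
row 19: T[19][5]=5·28958095545+2798806985=147589284710  T[19][6]=6·110687251039+28958095545=693081601779  T[19][7]=7·197462483400+110687251039=1492924634839  T[19][8]=8·189036065010+197462483400=1709751003480  T[19][9]=9·106175395755+189036065010=1144614626805
row 20: T[20][6]=6·693081601779+147589284710=4306078895384  T[20][7]=7·1492924634839+693081601779=11143554045652  T[20][8]=8·1709751003480+1492924634839=15170932662679  T[20][9]=9·1144614626805+1709751003480=12011282644725
Read S(20,6) = 4306078895384, S(20,7) = 11143554045652, S(20,8) = 15170932662679, S(20,9) = 12011282644725.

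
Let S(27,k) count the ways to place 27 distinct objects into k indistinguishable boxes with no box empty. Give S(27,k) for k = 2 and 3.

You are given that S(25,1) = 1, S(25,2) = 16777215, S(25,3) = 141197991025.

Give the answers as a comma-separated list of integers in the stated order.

r26: T_26,1=1×1+0=1; T_26,2=2×16777215+1=33554431; T_26,3=3×141197991025+16777215=423610750290
r27: T_27,2=2×33554431+1=67108863; T_27,3=3×423610750290+33554431=1270865805301
Read S(27,2) = 67108863, S(27,3) = 1270865805301.

67108863, 1270865805301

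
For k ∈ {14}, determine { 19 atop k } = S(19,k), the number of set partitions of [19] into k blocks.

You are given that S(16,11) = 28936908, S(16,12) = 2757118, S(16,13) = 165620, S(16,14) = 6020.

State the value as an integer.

243577530

i=17: T(17,12)=28936908+12·2757118=62022324 | T(17,13)=2757118+13·165620=4910178 | T(17,14)=165620+14·6020=249900
i=18: T(18,13)=62022324+13·4910178=125854638 | T(18,14)=4910178+14·249900=8408778
i=19: T(19,14)=125854638+14·8408778=243577530
Read S(19,14) = 243577530.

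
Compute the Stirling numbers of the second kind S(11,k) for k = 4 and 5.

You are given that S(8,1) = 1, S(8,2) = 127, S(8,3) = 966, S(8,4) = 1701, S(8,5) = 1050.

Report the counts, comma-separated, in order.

i=9: T(9,2)=1+2·127=255 | T(9,3)=127+3·966=3025 | T(9,4)=966+4·1701=7770 | T(9,5)=1701+5·1050=6951
i=10: T(10,3)=255+3·3025=9330 | T(10,4)=3025+4·7770=34105 | T(10,5)=7770+5·6951=42525
i=11: T(11,4)=9330+4·34105=145750 | T(11,5)=34105+5·42525=246730
Read S(11,4) = 145750, S(11,5) = 246730.

145750, 246730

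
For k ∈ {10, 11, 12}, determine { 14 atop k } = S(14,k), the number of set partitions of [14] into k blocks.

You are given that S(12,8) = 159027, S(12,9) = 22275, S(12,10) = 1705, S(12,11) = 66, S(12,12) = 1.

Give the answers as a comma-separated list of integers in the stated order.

[13] T[13,9]:9*22275+159027=359502 · T[13,10]:10*1705+22275=39325 · T[13,11]:11*66+1705=2431 · T[13,12]:12*1+66=78
[14] T[14,10]:10*39325+359502=752752 · T[14,11]:11*2431+39325=66066 · T[14,12]:12*78+2431=3367
Read S(14,10) = 752752, S(14,11) = 66066, S(14,12) = 3367.

752752, 66066, 3367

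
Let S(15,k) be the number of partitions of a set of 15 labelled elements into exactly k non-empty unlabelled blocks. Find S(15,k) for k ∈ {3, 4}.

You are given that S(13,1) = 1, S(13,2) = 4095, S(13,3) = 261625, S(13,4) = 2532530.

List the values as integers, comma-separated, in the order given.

r14: T_14,2=2×4095+1=8191; T_14,3=3×261625+4095=788970; T_14,4=4×2532530+261625=10391745
r15: T_15,3=3×788970+8191=2375101; T_15,4=4×10391745+788970=42355950
Read S(15,3) = 2375101, S(15,4) = 42355950.

2375101, 42355950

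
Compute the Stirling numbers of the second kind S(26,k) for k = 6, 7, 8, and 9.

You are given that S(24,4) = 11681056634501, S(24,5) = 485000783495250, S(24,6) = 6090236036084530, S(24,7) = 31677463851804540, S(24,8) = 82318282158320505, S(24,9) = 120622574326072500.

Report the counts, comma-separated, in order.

224595186974125331, 1631853797991016600, 5749622251945664950, 11201516780955125625

row 25: T[25][5]=5·485000783495250+11681056634501=2436684974110751  T[25][6]=6·6090236036084530+485000783495250=37026417000002430  T[25][7]=7·31677463851804540+6090236036084530=227832482998716310  T[25][8]=8·82318282158320505+31677463851804540=690223721118368580  T[25][9]=9·120622574326072500+82318282158320505=1167921451092973005
row 26: T[26][6]=6·37026417000002430+2436684974110751=224595186974125331  T[26][7]=7·227832482998716310+37026417000002430=1631853797991016600  T[26][8]=8·690223721118368580+227832482998716310=5749622251945664950  T[26][9]=9·1167921451092973005+690223721118368580=11201516780955125625
Read S(26,6) = 224595186974125331, S(26,7) = 1631853797991016600, S(26,8) = 5749622251945664950, S(26,9) = 11201516780955125625.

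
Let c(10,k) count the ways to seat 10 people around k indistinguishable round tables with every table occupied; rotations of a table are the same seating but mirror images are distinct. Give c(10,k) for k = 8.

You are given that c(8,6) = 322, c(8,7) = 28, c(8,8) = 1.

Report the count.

870

r9: T_9,7=8×28+322=546; T_9,8=8×1+28=36
r10: T_10,8=9×36+546=870
Read c(10,8) = 870.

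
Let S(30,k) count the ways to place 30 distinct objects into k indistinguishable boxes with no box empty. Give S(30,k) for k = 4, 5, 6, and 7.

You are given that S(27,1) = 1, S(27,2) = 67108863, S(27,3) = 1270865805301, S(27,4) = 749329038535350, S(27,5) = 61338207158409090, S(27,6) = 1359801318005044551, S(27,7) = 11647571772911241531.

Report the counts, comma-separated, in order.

48004081105038305, 7713000216608565075, 299310102746948685757, 4168916722553086402080

r28: T_28,2=2×67108863+1=134217727; T_28,3=3×1270865805301+67108863=3812664524766; T_28,4=4×749329038535350+1270865805301=2998587019946701; T_28,5=5×61338207158409090+749329038535350=307440364830580800; T_28,6=6×1359801318005044551+61338207158409090=8220146115188676396; T_28,7=7×11647571772911241531+1359801318005044551=82892803728383735268
r29: T_29,3=3×3812664524766+134217727=11438127792025; T_29,4=4×2998587019946701+3812664524766=11998160744311570; T_29,5=5×307440364830580800+2998587019946701=1540200411172850701; T_29,6=6×8220146115188676396+307440364830580800=49628317055962639176; T_29,7=7×82892803728383735268+8220146115188676396=588469772213874823272
r30: T_30,4=4×11998160744311570+11438127792025=48004081105038305; T_30,5=5×1540200411172850701+11998160744311570=7713000216608565075; T_30,6=6×49628317055962639176+1540200411172850701=299310102746948685757; T_30,7=7×588469772213874823272+49628317055962639176=4168916722553086402080
Read S(30,4) = 48004081105038305, S(30,5) = 7713000216608565075, S(30,6) = 299310102746948685757, S(30,7) = 4168916722553086402080.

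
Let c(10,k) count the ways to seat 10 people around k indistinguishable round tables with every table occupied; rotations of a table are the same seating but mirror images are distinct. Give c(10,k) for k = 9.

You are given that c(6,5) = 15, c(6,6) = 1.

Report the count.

r7: T_7,6=6×1+15=21; T_7,7=6×0+1=1
r8: T_8,7=7×1+21=28; T_8,8=7×0+1=1
r9: T_9,8=8×1+28=36; T_9,9=8×0+1=1
r10: T_10,9=9×1+36=45
Read c(10,9) = 45.

45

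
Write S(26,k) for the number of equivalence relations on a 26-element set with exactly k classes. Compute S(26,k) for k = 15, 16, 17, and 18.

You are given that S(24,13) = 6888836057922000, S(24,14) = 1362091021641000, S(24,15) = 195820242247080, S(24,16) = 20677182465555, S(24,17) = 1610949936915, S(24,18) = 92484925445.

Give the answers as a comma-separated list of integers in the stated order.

90449030191104000, 12725877242482560, 1343731795378830, 107025546101760

r25: T_25,14=14×1362091021641000+6888836057922000=25958110360896000; T_25,15=15×195820242247080+1362091021641000=4299394655347200; T_25,16=16×20677182465555+195820242247080=526655161695960; T_25,17=17×1610949936915+20677182465555=48063331393110; T_25,18=18×92484925445+1610949936915=3275678594925
r26: T_26,15=15×4299394655347200+25958110360896000=90449030191104000; T_26,16=16×526655161695960+4299394655347200=12725877242482560; T_26,17=17×48063331393110+526655161695960=1343731795378830; T_26,18=18×3275678594925+48063331393110=107025546101760
Read S(26,15) = 90449030191104000, S(26,16) = 12725877242482560, S(26,17) = 1343731795378830, S(26,18) = 107025546101760.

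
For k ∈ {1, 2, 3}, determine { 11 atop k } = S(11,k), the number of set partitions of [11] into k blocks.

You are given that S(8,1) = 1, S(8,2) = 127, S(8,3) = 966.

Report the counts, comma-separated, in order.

@9  (9,1):1·1+0→1, (9,2):127·2+1→255, (9,3):966·3+127→3025
@10  (10,1):1·1+0→1, (10,2):255·2+1→511, (10,3):3025·3+255→9330
@11  (11,1):1·1+0→1, (11,2):511·2+1→1023, (11,3):9330·3+511→28501
Read S(11,1) = 1, S(11,2) = 1023, S(11,3) = 28501.

1, 1023, 28501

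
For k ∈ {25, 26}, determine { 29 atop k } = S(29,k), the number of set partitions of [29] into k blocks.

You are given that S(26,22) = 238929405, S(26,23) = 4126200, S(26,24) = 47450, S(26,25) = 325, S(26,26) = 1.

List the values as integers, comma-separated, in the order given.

@27  (27,23):4126200·23+238929405→333832005, (27,24):47450·24+4126200→5265000, (27,25):325·25+47450→55575, (27,26):1·26+325→351
@28  (28,24):5265000·24+333832005→460192005, (28,25):55575·25+5265000→6654375, (28,26):351·26+55575→64701
@29  (29,25):6654375·25+460192005→626551380, (29,26):64701·26+6654375→8336601
Read S(29,25) = 626551380, S(29,26) = 8336601.

626551380, 8336601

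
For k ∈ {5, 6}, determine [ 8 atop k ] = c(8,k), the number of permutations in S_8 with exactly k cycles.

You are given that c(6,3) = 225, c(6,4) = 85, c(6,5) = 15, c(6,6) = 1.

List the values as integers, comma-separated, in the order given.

r7: T_7,4=6×85+225=735; T_7,5=6×15+85=175; T_7,6=6×1+15=21
r8: T_8,5=7×175+735=1960; T_8,6=7×21+175=322
Read c(8,5) = 1960, c(8,6) = 322.

1960, 322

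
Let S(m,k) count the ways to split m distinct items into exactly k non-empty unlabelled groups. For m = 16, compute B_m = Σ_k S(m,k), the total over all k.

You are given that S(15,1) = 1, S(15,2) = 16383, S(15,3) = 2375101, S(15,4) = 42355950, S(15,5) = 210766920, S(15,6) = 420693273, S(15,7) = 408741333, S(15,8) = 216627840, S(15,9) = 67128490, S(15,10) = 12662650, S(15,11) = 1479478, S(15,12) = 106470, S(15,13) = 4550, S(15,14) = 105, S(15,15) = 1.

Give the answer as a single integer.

@16  (16,1):1·1+0→1, (16,2):16383·2+1→32767, (16,3):2375101·3+16383→7141686, (16,4):42355950·4+2375101→171798901, (16,5):210766920·5+42355950→1096190550, (16,6):420693273·6+210766920→2734926558, (16,7):408741333·7+420693273→3281882604, (16,8):216627840·8+408741333→2141764053, (16,9):67128490·9+216627840→820784250, (16,10):12662650·10+67128490→193754990, (16,11):1479478·11+12662650→28936908, (16,12):106470·12+1479478→2757118, (16,13):4550·13+106470→165620, (16,14):105·14+4550→6020, (16,15):1·15+105→120, (16,16):0·16+1→1
B_16 = ΣS(16,k) = 1+32767+7141686+171798901+1096190550+2734926558+3281882604+2141764053+820784250+193754990+28936908+2757118+165620+6020+120+1 = 10480142147

10480142147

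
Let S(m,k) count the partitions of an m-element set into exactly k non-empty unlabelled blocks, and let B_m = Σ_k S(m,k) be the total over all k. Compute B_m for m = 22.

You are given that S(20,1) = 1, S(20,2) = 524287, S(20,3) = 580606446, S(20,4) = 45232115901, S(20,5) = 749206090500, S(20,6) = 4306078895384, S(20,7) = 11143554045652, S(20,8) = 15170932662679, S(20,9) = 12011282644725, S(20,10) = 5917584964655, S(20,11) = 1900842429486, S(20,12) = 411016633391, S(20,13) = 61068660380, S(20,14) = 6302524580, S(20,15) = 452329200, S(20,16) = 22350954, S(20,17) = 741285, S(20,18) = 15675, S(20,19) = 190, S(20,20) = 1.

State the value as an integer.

4506715738447323

i=21: T(21,1)=0+1·1=1 | T(21,2)=1+2·524287=1048575 | T(21,3)=524287+3·580606446=1742343625 | T(21,4)=580606446+4·45232115901=181509070050 | T(21,5)=45232115901+5·749206090500=3791262568401 | T(21,6)=749206090500+6·4306078895384=26585679462804 | T(21,7)=4306078895384+7·11143554045652=82310957214948 | T(21,8)=11143554045652+8·15170932662679=132511015347084 | T(21,9)=15170932662679+9·12011282644725=123272476465204 | T(21,10)=12011282644725+10·5917584964655=71187132291275 | T(21,11)=5917584964655+11·1900842429486=26826851689001 | T(21,12)=1900842429486+12·411016633391=6833042030178 | T(21,13)=411016633391+13·61068660380=1204909218331 | T(21,14)=61068660380+14·6302524580=149304004500 | T(21,15)=6302524580+15·452329200=13087462580 | T(21,16)=452329200+16·22350954=809944464 | T(21,17)=22350954+17·741285=34952799 | T(21,18)=741285+18·15675=1023435 | T(21,19)=15675+19·190=19285 | T(21,20)=190+20·1=210 | T(21,21)=1+21·0=1
i=22: T(22,1)=0+1·1=1 | T(22,2)=1+2·1048575=2097151 | T(22,3)=1048575+3·1742343625=5228079450 | T(22,4)=1742343625+4·181509070050=727778623825 | T(22,5)=181509070050+5·3791262568401=19137821912055 | T(22,6)=3791262568401+6·26585679462804=163305339345225 | T(22,7)=26585679462804+7·82310957214948=602762379967440 | T(22,8)=82310957214948+8·132511015347084=1142399079991620 | T(22,9)=132511015347084+9·123272476465204=1241963303533920 | T(22,10)=123272476465204+10·71187132291275=835143799377954 | T(22,11)=71187132291275+11·26826851689001=366282500870286 | T(22,12)=26826851689001+12·6833042030178=108823356051137 | T(22,13)=6833042030178+13·1204909218331=22496861868481 | T(22,14)=1204909218331+14·149304004500=3295165281331 | T(22,15)=149304004500+15·13087462580=345615943200 | T(22,16)=13087462580+16·809944464=26046574004 | T(22,17)=809944464+17·34952799=1404142047 | T(22,18)=34952799+18·1023435=53374629 | T(22,19)=1023435+19·19285=1389850 | T(22,20)=19285+20·210=23485 | T(22,21)=210+21·1=231 | T(22,22)=1+22·0=1
B_22 = ΣS(22,k) = 1+2097151+5228079450+727778623825+19137821912055+163305339345225+602762379967440+1142399079991620+1241963303533920+835143799377954+366282500870286+108823356051137+22496861868481+3295165281331+345615943200+26046574004+1404142047+53374629+1389850+23485+231+1 = 4506715738447323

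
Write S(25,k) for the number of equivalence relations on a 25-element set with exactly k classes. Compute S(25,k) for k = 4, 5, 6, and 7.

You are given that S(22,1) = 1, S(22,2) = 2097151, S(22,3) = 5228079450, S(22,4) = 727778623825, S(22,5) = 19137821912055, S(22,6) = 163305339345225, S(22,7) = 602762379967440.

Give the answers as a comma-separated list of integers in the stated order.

@23  (23,2):2097151·2+1→4194303, (23,3):5228079450·3+2097151→15686335501, (23,4):727778623825·4+5228079450→2916342574750, (23,5):19137821912055·5+727778623825→96416888184100, (23,6):163305339345225·6+19137821912055→998969857983405, (23,7):602762379967440·7+163305339345225→4382641999117305
@24  (24,3):15686335501·3+4194303→47063200806, (24,4):2916342574750·4+15686335501→11681056634501, (24,5):96416888184100·5+2916342574750→485000783495250, (24,6):998969857983405·6+96416888184100→6090236036084530, (24,7):4382641999117305·7+998969857983405→31677463851804540
@25  (25,4):11681056634501·4+47063200806→46771289738810, (25,5):485000783495250·5+11681056634501→2436684974110751, (25,6):6090236036084530·6+485000783495250→37026417000002430, (25,7):31677463851804540·7+6090236036084530→227832482998716310
Read S(25,4) = 46771289738810, S(25,5) = 2436684974110751, S(25,6) = 37026417000002430, S(25,7) = 227832482998716310.

46771289738810, 2436684974110751, 37026417000002430, 227832482998716310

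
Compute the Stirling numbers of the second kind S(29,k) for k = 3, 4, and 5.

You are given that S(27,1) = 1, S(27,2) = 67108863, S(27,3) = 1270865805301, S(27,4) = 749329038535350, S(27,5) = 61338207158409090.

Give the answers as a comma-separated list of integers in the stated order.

i=28: T(28,2)=1+2·67108863=134217727 | T(28,3)=67108863+3·1270865805301=3812664524766 | T(28,4)=1270865805301+4·749329038535350=2998587019946701 | T(28,5)=749329038535350+5·61338207158409090=307440364830580800
i=29: T(29,3)=134217727+3·3812664524766=11438127792025 | T(29,4)=3812664524766+4·2998587019946701=11998160744311570 | T(29,5)=2998587019946701+5·307440364830580800=1540200411172850701
Read S(29,3) = 11438127792025, S(29,4) = 11998160744311570, S(29,5) = 1540200411172850701.

11438127792025, 11998160744311570, 1540200411172850701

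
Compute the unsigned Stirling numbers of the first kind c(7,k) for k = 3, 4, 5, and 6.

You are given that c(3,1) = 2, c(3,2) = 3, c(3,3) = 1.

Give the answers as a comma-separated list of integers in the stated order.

1624, 735, 175, 21

r4: T_4,1=3×2+0=6; T_4,2=3×3+2=11; T_4,3=3×1+3=6; T_4,4=3×0+1=1
r5: T_5,1=4×6+0=24; T_5,2=4×11+6=50; T_5,3=4×6+11=35; T_5,4=4×1+6=10; T_5,5=4×0+1=1
r6: T_6,2=5×50+24=274; T_6,3=5×35+50=225; T_6,4=5×10+35=85; T_6,5=5×1+10=15; T_6,6=5×0+1=1
r7: T_7,3=6×225+274=1624; T_7,4=6×85+225=735; T_7,5=6×15+85=175; T_7,6=6×1+15=21
Read c(7,3) = 1624, c(7,4) = 735, c(7,5) = 175, c(7,6) = 21.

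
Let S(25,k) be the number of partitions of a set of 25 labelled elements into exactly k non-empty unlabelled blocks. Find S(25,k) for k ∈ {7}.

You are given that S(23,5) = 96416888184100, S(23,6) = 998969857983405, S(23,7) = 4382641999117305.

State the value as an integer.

i=24: T(24,6)=96416888184100+6·998969857983405=6090236036084530 | T(24,7)=998969857983405+7·4382641999117305=31677463851804540
i=25: T(25,7)=6090236036084530+7·31677463851804540=227832482998716310
Read S(25,7) = 227832482998716310.

227832482998716310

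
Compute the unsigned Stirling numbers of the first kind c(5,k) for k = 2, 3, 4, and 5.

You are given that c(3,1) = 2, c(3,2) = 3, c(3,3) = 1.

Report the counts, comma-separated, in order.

50, 35, 10, 1

[4] T[4,1]:3*2+0=6 · T[4,2]:3*3+2=11 · T[4,3]:3*1+3=6 · T[4,4]:3*0+1=1
[5] T[5,2]:4*11+6=50 · T[5,3]:4*6+11=35 · T[5,4]:4*1+6=10 · T[5,5]:4*0+1=1
Read c(5,2) = 50, c(5,3) = 35, c(5,4) = 10, c(5,5) = 1.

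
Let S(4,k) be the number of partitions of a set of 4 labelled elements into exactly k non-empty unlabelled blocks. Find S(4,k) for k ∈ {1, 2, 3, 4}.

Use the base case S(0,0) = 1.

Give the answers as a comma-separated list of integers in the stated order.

@1  (1,1):0·1+1→1
@2  (2,1):1·1+0→1, (2,2):0·2+1→1
@3  (3,1):1·1+0→1, (3,2):1·2+1→3, (3,3):0·3+1→1
@4  (4,1):1·1+0→1, (4,2):3·2+1→7, (4,3):1·3+3→6, (4,4):0·4+1→1
Read S(4,1) = 1, S(4,2) = 7, S(4,3) = 6, S(4,4) = 1.

1, 7, 6, 1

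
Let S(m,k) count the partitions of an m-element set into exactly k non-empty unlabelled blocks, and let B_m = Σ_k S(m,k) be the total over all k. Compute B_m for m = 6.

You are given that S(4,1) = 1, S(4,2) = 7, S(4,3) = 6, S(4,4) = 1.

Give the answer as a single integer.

203

r5: T_5,1=1×1+0=1; T_5,2=2×7+1=15; T_5,3=3×6+7=25; T_5,4=4×1+6=10; T_5,5=5×0+1=1
r6: T_6,1=1×1+0=1; T_6,2=2×15+1=31; T_6,3=3×25+15=90; T_6,4=4×10+25=65; T_6,5=5×1+10=15; T_6,6=6×0+1=1
B_6 = ΣS(6,k) = 1+31+90+65+15+1 = 203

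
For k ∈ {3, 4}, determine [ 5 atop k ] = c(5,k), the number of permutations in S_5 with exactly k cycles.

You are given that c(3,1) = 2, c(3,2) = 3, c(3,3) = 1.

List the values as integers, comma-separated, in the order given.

row 4: T[4][2]=3·3+2=11  T[4][3]=3·1+3=6  T[4][4]=3·0+1=1
row 5: T[5][3]=4·6+11=35  T[5][4]=4·1+6=10
Read c(5,3) = 35, c(5,4) = 10.

35, 10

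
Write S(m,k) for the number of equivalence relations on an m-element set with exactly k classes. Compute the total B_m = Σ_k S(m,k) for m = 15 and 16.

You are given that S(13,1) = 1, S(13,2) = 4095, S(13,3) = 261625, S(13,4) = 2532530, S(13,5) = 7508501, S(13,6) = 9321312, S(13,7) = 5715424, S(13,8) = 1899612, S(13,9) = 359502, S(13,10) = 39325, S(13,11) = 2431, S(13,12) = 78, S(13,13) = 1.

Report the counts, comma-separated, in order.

i=14: T(14,1)=0+1·1=1 | T(14,2)=1+2·4095=8191 | T(14,3)=4095+3·261625=788970 | T(14,4)=261625+4·2532530=10391745 | T(14,5)=2532530+5·7508501=40075035 | T(14,6)=7508501+6·9321312=63436373 | T(14,7)=9321312+7·5715424=49329280 | T(14,8)=5715424+8·1899612=20912320 | T(14,9)=1899612+9·359502=5135130 | T(14,10)=359502+10·39325=752752 | T(14,11)=39325+11·2431=66066 | T(14,12)=2431+12·78=3367 | T(14,13)=78+13·1=91 | T(14,14)=1+14·0=1
i=15: T(15,1)=0+1·1=1 | T(15,2)=1+2·8191=16383 | T(15,3)=8191+3·788970=2375101 | T(15,4)=788970+4·10391745=42355950 | T(15,5)=10391745+5·40075035=210766920 | T(15,6)=40075035+6·63436373=420693273 | T(15,7)=63436373+7·49329280=408741333 | T(15,8)=49329280+8·20912320=216627840 | T(15,9)=20912320+9·5135130=67128490 | T(15,10)=5135130+10·752752=12662650 | T(15,11)=752752+11·66066=1479478 | T(15,12)=66066+12·3367=106470 | T(15,13)=3367+13·91=4550 | T(15,14)=91+14·1=105 | T(15,15)=1+15·0=1
i=16: T(16,1)=0+1·1=1 | T(16,2)=1+2·16383=32767 | T(16,3)=16383+3·2375101=7141686 | T(16,4)=2375101+4·42355950=171798901 | T(16,5)=42355950+5·210766920=1096190550 | T(16,6)=210766920+6·420693273=2734926558 | T(16,7)=420693273+7·408741333=3281882604 | T(16,8)=408741333+8·216627840=2141764053 | T(16,9)=216627840+9·67128490=820784250 | T(16,10)=67128490+10·12662650=193754990 | T(16,11)=12662650+11·1479478=28936908 | T(16,12)=1479478+12·106470=2757118 | T(16,13)=106470+13·4550=165620 | T(16,14)=4550+14·105=6020 | T(16,15)=105+15·1=120 | T(16,16)=1+16·0=1
B_15 = ΣS(15,k) = 1+16383+2375101+42355950+210766920+420693273+408741333+216627840+67128490+12662650+1479478+106470+4550+105+1 = 1382958545
B_16 = ΣS(16,k) = 1+32767+7141686+171798901+1096190550+2734926558+3281882604+2141764053+820784250+193754990+28936908+2757118+165620+6020+120+1 = 10480142147

1382958545, 10480142147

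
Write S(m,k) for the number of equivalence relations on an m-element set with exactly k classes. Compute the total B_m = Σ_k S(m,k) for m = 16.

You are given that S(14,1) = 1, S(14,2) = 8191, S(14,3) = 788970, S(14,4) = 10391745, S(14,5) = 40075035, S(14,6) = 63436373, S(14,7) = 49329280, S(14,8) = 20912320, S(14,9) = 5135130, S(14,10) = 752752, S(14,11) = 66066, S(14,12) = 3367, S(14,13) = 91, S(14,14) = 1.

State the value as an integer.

10480142147

row 15: T[15][1]=1·1+0=1  T[15][2]=2·8191+1=16383  T[15][3]=3·788970+8191=2375101  T[15][4]=4·10391745+788970=42355950  T[15][5]=5·40075035+10391745=210766920  T[15][6]=6·63436373+40075035=420693273  T[15][7]=7·49329280+63436373=408741333  T[15][8]=8·20912320+49329280=216627840  T[15][9]=9·5135130+20912320=67128490  T[15][10]=10·752752+5135130=12662650  T[15][11]=11·66066+752752=1479478  T[15][12]=12·3367+66066=106470  T[15][13]=13·91+3367=4550  T[15][14]=14·1+91=105  T[15][15]=15·0+1=1
row 16: T[16][1]=1·1+0=1  T[16][2]=2·16383+1=32767  T[16][3]=3·2375101+16383=7141686  T[16][4]=4·42355950+2375101=171798901  T[16][5]=5·210766920+42355950=1096190550  T[16][6]=6·420693273+210766920=2734926558  T[16][7]=7·408741333+420693273=3281882604  T[16][8]=8·216627840+408741333=2141764053  T[16][9]=9·67128490+216627840=820784250  T[16][10]=10·12662650+67128490=193754990  T[16][11]=11·1479478+12662650=28936908  T[16][12]=12·106470+1479478=2757118  T[16][13]=13·4550+106470=165620  T[16][14]=14·105+4550=6020  T[16][15]=15·1+105=120  T[16][16]=16·0+1=1
B_16 = ΣS(16,k) = 1+32767+7141686+171798901+1096190550+2734926558+3281882604+2141764053+820784250+193754990+28936908+2757118+165620+6020+120+1 = 10480142147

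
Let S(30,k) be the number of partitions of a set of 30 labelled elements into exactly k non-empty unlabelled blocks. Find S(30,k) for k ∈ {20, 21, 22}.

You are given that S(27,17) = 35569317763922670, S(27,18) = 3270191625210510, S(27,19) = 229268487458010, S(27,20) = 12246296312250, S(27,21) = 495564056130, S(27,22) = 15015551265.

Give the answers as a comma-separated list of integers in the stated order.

[28] T[28,18]:18*3270191625210510+35569317763922670=94432767017711850 · T[28,19]:19*229268487458010+3270191625210510=7626292886912700 · T[28,20]:20*12246296312250+229268487458010=474194413703010 · T[28,21]:21*495564056130+12246296312250=22653141490980 · T[28,22]:22*15015551265+495564056130=825906183960
[29] T[29,19]:19*7626292886912700+94432767017711850=239332331869053150 · T[29,20]:20*474194413703010+7626292886912700=17110181160972900 · T[29,21]:21*22653141490980+474194413703010=949910385013590 · T[29,22]:22*825906183960+22653141490980=40823077538100
[30] T[30,20]:20*17110181160972900+239332331869053150=581535955088511150 · T[30,21]:21*949910385013590+17110181160972900=37058299246258290 · T[30,22]:22*40823077538100+949910385013590=1848018090851790
Read S(30,20) = 581535955088511150, S(30,21) = 37058299246258290, S(30,22) = 1848018090851790.

581535955088511150, 37058299246258290, 1848018090851790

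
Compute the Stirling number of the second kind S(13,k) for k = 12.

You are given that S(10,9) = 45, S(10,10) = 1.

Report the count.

78

r11: T_11,10=10×1+45=55; T_11,11=11×0+1=1
r12: T_12,11=11×1+55=66; T_12,12=12×0+1=1
r13: T_13,12=12×1+66=78
Read S(13,12) = 78.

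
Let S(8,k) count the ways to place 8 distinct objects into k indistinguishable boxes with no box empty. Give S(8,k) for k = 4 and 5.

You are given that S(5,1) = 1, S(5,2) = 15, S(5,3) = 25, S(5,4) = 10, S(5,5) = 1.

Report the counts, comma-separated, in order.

1701, 1050

[6] T[6,2]:2*15+1=31 · T[6,3]:3*25+15=90 · T[6,4]:4*10+25=65 · T[6,5]:5*1+10=15
[7] T[7,3]:3*90+31=301 · T[7,4]:4*65+90=350 · T[7,5]:5*15+65=140
[8] T[8,4]:4*350+301=1701 · T[8,5]:5*140+350=1050
Read S(8,4) = 1701, S(8,5) = 1050.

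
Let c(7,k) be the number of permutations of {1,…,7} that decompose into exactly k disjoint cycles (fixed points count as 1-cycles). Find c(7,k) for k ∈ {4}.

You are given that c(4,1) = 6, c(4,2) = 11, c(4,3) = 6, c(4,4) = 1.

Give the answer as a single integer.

i=5: T(5,2)=6+4·11=50 | T(5,3)=11+4·6=35 | T(5,4)=6+4·1=10
i=6: T(6,3)=50+5·35=225 | T(6,4)=35+5·10=85
i=7: T(7,4)=225+6·85=735
Read c(7,4) = 735.

735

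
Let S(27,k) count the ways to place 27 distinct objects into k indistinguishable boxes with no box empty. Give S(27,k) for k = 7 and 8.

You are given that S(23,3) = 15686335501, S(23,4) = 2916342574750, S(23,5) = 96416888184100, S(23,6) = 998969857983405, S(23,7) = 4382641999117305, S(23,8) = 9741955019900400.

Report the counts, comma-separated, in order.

i=24: T(24,4)=15686335501+4·2916342574750=11681056634501 | T(24,5)=2916342574750+5·96416888184100=485000783495250 | T(24,6)=96416888184100+6·998969857983405=6090236036084530 | T(24,7)=998969857983405+7·4382641999117305=31677463851804540 | T(24,8)=4382641999117305+8·9741955019900400=82318282158320505
i=25: T(25,5)=11681056634501+5·485000783495250=2436684974110751 | T(25,6)=485000783495250+6·6090236036084530=37026417000002430 | T(25,7)=6090236036084530+7·31677463851804540=227832482998716310 | T(25,8)=31677463851804540+8·82318282158320505=690223721118368580
i=26: T(26,6)=2436684974110751+6·37026417000002430=224595186974125331 | T(26,7)=37026417000002430+7·227832482998716310=1631853797991016600 | T(26,8)=227832482998716310+8·690223721118368580=5749622251945664950
i=27: T(27,7)=224595186974125331+7·1631853797991016600=11647571772911241531 | T(27,8)=1631853797991016600+8·5749622251945664950=47628831813556336200
Read S(27,7) = 11647571772911241531, S(27,8) = 47628831813556336200.

11647571772911241531, 47628831813556336200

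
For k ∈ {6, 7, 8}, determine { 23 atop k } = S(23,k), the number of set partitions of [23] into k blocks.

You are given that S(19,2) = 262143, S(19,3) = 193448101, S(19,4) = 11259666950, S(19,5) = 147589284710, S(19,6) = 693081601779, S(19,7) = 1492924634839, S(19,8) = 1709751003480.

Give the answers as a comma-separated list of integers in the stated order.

998969857983405, 4382641999117305, 9741955019900400

i=20: T(20,3)=262143+3·193448101=580606446 | T(20,4)=193448101+4·11259666950=45232115901 | T(20,5)=11259666950+5·147589284710=749206090500 | T(20,6)=147589284710+6·693081601779=4306078895384 | T(20,7)=693081601779+7·1492924634839=11143554045652 | T(20,8)=1492924634839+8·1709751003480=15170932662679
i=21: T(21,4)=580606446+4·45232115901=181509070050 | T(21,5)=45232115901+5·749206090500=3791262568401 | T(21,6)=749206090500+6·4306078895384=26585679462804 | T(21,7)=4306078895384+7·11143554045652=82310957214948 | T(21,8)=11143554045652+8·15170932662679=132511015347084
i=22: T(22,5)=181509070050+5·3791262568401=19137821912055 | T(22,6)=3791262568401+6·26585679462804=163305339345225 | T(22,7)=26585679462804+7·82310957214948=602762379967440 | T(22,8)=82310957214948+8·132511015347084=1142399079991620
i=23: T(23,6)=19137821912055+6·163305339345225=998969857983405 | T(23,7)=163305339345225+7·602762379967440=4382641999117305 | T(23,8)=602762379967440+8·1142399079991620=9741955019900400
Read S(23,6) = 998969857983405, S(23,7) = 4382641999117305, S(23,8) = 9741955019900400.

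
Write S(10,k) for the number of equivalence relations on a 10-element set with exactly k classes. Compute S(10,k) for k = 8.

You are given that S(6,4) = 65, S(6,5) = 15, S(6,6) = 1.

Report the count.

750

i=7: T(7,5)=65+5·15=140 | T(7,6)=15+6·1=21 | T(7,7)=1+7·0=1
i=8: T(8,6)=140+6·21=266 | T(8,7)=21+7·1=28 | T(8,8)=1+8·0=1
i=9: T(9,7)=266+7·28=462 | T(9,8)=28+8·1=36
i=10: T(10,8)=462+8·36=750
Read S(10,8) = 750.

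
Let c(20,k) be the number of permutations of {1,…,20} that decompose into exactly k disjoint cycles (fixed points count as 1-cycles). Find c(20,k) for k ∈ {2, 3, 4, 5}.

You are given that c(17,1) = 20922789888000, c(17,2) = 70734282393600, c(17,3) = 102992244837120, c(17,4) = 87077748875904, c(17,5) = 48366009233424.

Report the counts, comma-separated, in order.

i=18: T(18,1)=0+17·20922789888000=355687428096000 | T(18,2)=20922789888000+17·70734282393600=1223405590579200 | T(18,3)=70734282393600+17·102992244837120=1821602444624640 | T(18,4)=102992244837120+17·87077748875904=1583313975727488 | T(18,5)=87077748875904+17·48366009233424=909299905844112
i=19: T(19,1)=0+18·355687428096000=6402373705728000 | T(19,2)=355687428096000+18·1223405590579200=22376988058521600 | T(19,3)=1223405590579200+18·1821602444624640=34012249593822720 | T(19,4)=1821602444624640+18·1583313975727488=30321254007719424 | T(19,5)=1583313975727488+18·909299905844112=17950712280921504
i=20: T(20,2)=6402373705728000+19·22376988058521600=431565146817638400 | T(20,3)=22376988058521600+19·34012249593822720=668609730341153280 | T(20,4)=34012249593822720+19·30321254007719424=610116075740491776 | T(20,5)=30321254007719424+19·17950712280921504=371384787345228000
Read c(20,2) = 431565146817638400, c(20,3) = 668609730341153280, c(20,4) = 610116075740491776, c(20,5) = 371384787345228000.

431565146817638400, 668609730341153280, 610116075740491776, 371384787345228000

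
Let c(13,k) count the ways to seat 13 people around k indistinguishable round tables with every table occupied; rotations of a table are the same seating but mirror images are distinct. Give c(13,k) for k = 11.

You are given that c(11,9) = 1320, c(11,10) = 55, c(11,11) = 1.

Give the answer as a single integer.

i=12: T(12,10)=1320+11·55=1925 | T(12,11)=55+11·1=66
i=13: T(13,11)=1925+12·66=2717
Read c(13,11) = 2717.

2717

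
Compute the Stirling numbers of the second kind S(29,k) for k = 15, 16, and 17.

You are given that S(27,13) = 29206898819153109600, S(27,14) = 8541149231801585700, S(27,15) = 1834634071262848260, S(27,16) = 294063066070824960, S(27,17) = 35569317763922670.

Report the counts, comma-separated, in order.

[28] T[28,14]:14*8541149231801585700+29206898819153109600=148782988064375309400 · T[28,15]:15*1834634071262848260+8541149231801585700=36060660300744309600 · T[28,16]:16*294063066070824960+1834634071262848260=6539643128396047620 · T[28,17]:17*35569317763922670+294063066070824960=898741468057510350
[29] T[29,15]:15*36060660300744309600+148782988064375309400=689692892575539953400 · T[29,16]:16*6539643128396047620+36060660300744309600=140694950355081071520 · T[29,17]:17*898741468057510350+6539643128396047620=21818248085373723570
Read S(29,15) = 689692892575539953400, S(29,16) = 140694950355081071520, S(29,17) = 21818248085373723570.

689692892575539953400, 140694950355081071520, 21818248085373723570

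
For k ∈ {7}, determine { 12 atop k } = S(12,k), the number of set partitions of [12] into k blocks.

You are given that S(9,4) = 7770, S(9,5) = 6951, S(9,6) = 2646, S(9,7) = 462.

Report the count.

@10  (10,5):6951·5+7770→42525, (10,6):2646·6+6951→22827, (10,7):462·7+2646→5880
@11  (11,6):22827·6+42525→179487, (11,7):5880·7+22827→63987
@12  (12,7):63987·7+179487→627396
Read S(12,7) = 627396.

627396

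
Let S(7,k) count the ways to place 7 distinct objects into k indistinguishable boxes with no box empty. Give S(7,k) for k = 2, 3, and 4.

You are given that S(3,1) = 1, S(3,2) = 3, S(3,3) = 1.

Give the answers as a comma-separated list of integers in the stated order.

63, 301, 350

[4] T[4,1]:1*1+0=1 · T[4,2]:2*3+1=7 · T[4,3]:3*1+3=6 · T[4,4]:4*0+1=1
[5] T[5,1]:1*1+0=1 · T[5,2]:2*7+1=15 · T[5,3]:3*6+7=25 · T[5,4]:4*1+6=10
[6] T[6,1]:1*1+0=1 · T[6,2]:2*15+1=31 · T[6,3]:3*25+15=90 · T[6,4]:4*10+25=65
[7] T[7,2]:2*31+1=63 · T[7,3]:3*90+31=301 · T[7,4]:4*65+90=350
Read S(7,2) = 63, S(7,3) = 301, S(7,4) = 350.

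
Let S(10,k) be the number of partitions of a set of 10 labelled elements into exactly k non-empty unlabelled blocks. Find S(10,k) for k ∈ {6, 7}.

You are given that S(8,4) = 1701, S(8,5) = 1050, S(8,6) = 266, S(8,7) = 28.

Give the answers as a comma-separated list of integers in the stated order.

@9  (9,5):1050·5+1701→6951, (9,6):266·6+1050→2646, (9,7):28·7+266→462
@10  (10,6):2646·6+6951→22827, (10,7):462·7+2646→5880
Read S(10,6) = 22827, S(10,7) = 5880.

22827, 5880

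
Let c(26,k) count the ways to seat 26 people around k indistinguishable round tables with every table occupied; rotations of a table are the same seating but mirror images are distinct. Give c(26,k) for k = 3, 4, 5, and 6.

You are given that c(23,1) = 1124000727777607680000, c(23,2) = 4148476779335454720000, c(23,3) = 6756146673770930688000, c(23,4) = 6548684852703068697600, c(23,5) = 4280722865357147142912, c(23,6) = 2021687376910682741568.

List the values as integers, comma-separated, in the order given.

100480171548351161548800000, 102339530601744675672576000, 70874145319837672677196800, 35770355645907606826362624

[24] T[24,1]:23*1124000727777607680000+0=25852016738884976640000 · T[24,2]:23*4148476779335454720000+1124000727777607680000=96538966652493066240000 · T[24,3]:23*6756146673770930688000+4148476779335454720000=159539850276066860544000 · T[24,4]:23*6548684852703068697600+6756146673770930688000=157375898285941510732800 · T[24,5]:23*4280722865357147142912+6548684852703068697600=105005310755917452984576 · T[24,6]:23*2021687376910682741568+4280722865357147142912=50779532534302850198976
[25] T[25,2]:24*96538966652493066240000+25852016738884976640000=2342787216398718566400000 · T[25,3]:24*159539850276066860544000+96538966652493066240000=3925495373278097719296000 · T[25,4]:24*157375898285941510732800+159539850276066860544000=3936561409138663118131200 · T[25,5]:24*105005310755917452984576+157375898285941510732800=2677503356427960382362624 · T[25,6]:24*50779532534302850198976+105005310755917452984576=1323714091579185857760000
[26] T[26,3]:25*3925495373278097719296000+2342787216398718566400000=100480171548351161548800000 · T[26,4]:25*3936561409138663118131200+3925495373278097719296000=102339530601744675672576000 · T[26,5]:25*2677503356427960382362624+3936561409138663118131200=70874145319837672677196800 · T[26,6]:25*1323714091579185857760000+2677503356427960382362624=35770355645907606826362624
Read c(26,3) = 100480171548351161548800000, c(26,4) = 102339530601744675672576000, c(26,5) = 70874145319837672677196800, c(26,6) = 35770355645907606826362624.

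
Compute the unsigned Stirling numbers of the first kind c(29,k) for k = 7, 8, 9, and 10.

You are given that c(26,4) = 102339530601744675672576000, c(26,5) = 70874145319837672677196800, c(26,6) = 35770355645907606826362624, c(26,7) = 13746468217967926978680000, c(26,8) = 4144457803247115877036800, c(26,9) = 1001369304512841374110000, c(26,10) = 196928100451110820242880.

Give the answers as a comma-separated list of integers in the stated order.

r27: T_27,5=26×70874145319837672677196800+102339530601744675672576000=1945067308917524165279692800; T_27,6=26×35770355645907606826362624+70874145319837672677196800=1000903392113435450162625024; T_27,7=26×13746468217967926978680000+35770355645907606826362624=393178529313073708272042624; T_27,8=26×4144457803247115877036800+13746468217967926978680000=121502371102392939781636800; T_27,9=26×1001369304512841374110000+4144457803247115877036800=30180059720580991603896800; T_27,10=26×196928100451110820242880+1001369304512841374110000=6121499916241722700424880
r28: T_28,6=27×1000903392113435450162625024+1945067308917524165279692800=28969458895980281319670568448; T_28,7=27×393178529313073708272042624+1000903392113435450162625024=11616723683566425573507775872; T_28,8=27×121502371102392939781636800+393178529313073708272042624=3673742549077683082376236224; T_28,9=27×30180059720580991603896800+121502371102392939781636800=936363983558079713086850400; T_28,10=27×6121499916241722700424880+30180059720580991603896800=195460557459107504515368560
r29: T_29,7=28×11616723683566425573507775872+28969458895980281319670568448=354237722035840197377888292864; T_29,8=28×3673742549077683082376236224+11616723683566425573507775872=114481515057741551880042390144; T_29,9=28×936363983558079713086850400+3673742549077683082376236224=29891934088703915048808047424; T_29,10=28×195460557459107504515368560+936363983558079713086850400=6409259592413089839517170080
Read c(29,7) = 354237722035840197377888292864, c(29,8) = 114481515057741551880042390144, c(29,9) = 29891934088703915048808047424, c(29,10) = 6409259592413089839517170080.

354237722035840197377888292864, 114481515057741551880042390144, 29891934088703915048808047424, 6409259592413089839517170080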